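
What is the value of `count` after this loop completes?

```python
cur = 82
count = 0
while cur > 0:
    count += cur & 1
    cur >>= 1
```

Count set bits in 82 (binary: 0b1010010)
`count` takes the values: 0 → 1 → 2 → 3

Answer: 3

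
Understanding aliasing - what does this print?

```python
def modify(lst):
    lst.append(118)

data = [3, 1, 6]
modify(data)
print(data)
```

Key concept: function modifies passed list.
Step by step:
`data = [3, 1, 6]` → data = [3, 1, 6]
`modify(data)` → data = [3, 1, 6, 118]
`print(data)` → prints [3, 1, 6, 118]

Answer: [3, 1, 6, 118]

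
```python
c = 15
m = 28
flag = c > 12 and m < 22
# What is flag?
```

Trace:
`c = 15` → c = 15
`m = 28` → m = 28
`flag = c > 12 and m < 22` → flag = False
So flag = False

Answer: False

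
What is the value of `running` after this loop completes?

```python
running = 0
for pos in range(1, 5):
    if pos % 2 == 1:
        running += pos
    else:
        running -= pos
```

Add odd, subtract even
`running` takes the values: 0 → 1 → -1 → 2 → -2

Answer: -2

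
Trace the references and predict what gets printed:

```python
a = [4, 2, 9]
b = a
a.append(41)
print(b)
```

Key concept: basic list aliasing.
Step by step:
`a = [4, 2, 9]` → a = [4, 2, 9]
`b = a` → b = [4, 2, 9] (same object as a)
`a.append(41)` → a = [4, 2, 9, 41] (same object as b); b = [4, 2, 9, 41] (same object as a)
`print(b)` → prints [4, 2, 9, 41]

Answer: [4, 2, 9, 41]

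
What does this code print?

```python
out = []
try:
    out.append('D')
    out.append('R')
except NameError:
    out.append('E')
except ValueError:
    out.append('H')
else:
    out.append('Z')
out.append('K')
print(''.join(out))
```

Execution trace: 'D' (try body) → 'R' (try body, no exception) → 'Z' (else) → 'K' (after the try/except). Output: DRZK

Answer: DRZK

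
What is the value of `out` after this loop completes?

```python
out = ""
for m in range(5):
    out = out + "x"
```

Repeat 'x' 5 times
`out` takes the values: "" → "x" → "xx" → "xxx" → "xxxx" → "xxxxx"

Answer: "xxxxx"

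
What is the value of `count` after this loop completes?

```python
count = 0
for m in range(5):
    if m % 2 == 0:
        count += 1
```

Count numbers divisible by 2 in range(5)
`count` takes the values: 0 → 1 → 2 → 3

Answer: 3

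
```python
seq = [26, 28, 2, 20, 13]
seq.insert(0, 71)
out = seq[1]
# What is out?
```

Trace:
`seq = [26, 28, 2, 20, 13]` → seq = [26, 28, 2, 20, 13]
`seq.insert(0, 71)` → seq = [71, 26, 28, 2, 20, 13]
`out = seq[1]` → out = 26
So out = 26

Answer: 26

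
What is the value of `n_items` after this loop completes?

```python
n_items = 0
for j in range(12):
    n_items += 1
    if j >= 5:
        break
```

Loop breaks when j reaches 5, n_items is 6
`n_items` takes the values: 0 → 1 → 2 → 3 → 4 → 5 → 6

Answer: 6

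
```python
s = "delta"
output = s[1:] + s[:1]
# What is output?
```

Trace:
`s = "delta"` → s = 'delta'
`output = s[1:] + s[:1]` → output = 'eltad'
So output = 'eltad'

Answer: 'eltad'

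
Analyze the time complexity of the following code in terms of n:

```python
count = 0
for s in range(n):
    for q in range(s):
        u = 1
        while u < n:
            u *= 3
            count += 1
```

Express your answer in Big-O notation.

Each loop level contributes: n × n × log n. Multiplying the contributions gives O(n^2 log n).

Answer: O(n^2 log n)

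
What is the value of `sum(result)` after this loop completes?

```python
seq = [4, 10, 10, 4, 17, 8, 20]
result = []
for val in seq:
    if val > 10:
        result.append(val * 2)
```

Sum of doubled values > 10
`result` takes the values: [] → [34] → [34, 40]
So `sum(result)` = 74

Answer: 74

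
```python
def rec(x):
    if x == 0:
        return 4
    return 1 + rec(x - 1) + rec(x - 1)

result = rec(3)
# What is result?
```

rec(x) = 1 + 2·rec(x-1), rec(0)=4. Closed form: (4+1)·2^3 - 1 = 39.

Answer: 39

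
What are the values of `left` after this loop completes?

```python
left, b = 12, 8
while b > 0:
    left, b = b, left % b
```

GCD of 12 and 8
`left` takes the values: 12 → 8 → 4

Answer: 4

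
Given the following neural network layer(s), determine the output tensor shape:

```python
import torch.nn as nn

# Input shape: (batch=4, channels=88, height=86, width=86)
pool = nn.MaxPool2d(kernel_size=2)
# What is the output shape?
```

Input: (4, 88, 86, 86) -> Output: (4, 88, 43, 43)

Answer: (4, 88, 43, 43)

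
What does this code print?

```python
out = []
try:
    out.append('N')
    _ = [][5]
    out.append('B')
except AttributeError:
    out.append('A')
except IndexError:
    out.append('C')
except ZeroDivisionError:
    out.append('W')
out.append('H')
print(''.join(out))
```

Execution trace: 'N' (try body) → 'C' (except IndexError) → 'H' (after the try/except). Output: NCH

Answer: NCH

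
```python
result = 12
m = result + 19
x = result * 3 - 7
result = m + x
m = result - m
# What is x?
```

Trace:
`result = 12` → result = 12
`m = result + 19` → m = 31
`x = result * 3 - 7` → x = 29
`result = m + x` → result = 60
`m = result - m` → m = 29
So x = 29

Answer: 29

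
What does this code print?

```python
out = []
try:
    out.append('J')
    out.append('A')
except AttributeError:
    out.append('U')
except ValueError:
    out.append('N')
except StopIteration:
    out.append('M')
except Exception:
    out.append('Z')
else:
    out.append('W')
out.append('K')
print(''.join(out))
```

Execution trace: 'J' (try body) → 'A' (try body, no exception) → 'W' (else) → 'K' (after the try/except). Output: JAWK

Answer: JAWK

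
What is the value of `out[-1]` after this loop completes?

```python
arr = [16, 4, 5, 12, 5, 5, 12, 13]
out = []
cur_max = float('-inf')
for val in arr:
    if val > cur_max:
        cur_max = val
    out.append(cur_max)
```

Running max ends at 16
`out` takes the values: [] → [16] → [16, 16] → [16, 16, 16] → [16, 16, 16, 16] → [16, 16, 16, 16, 16] → [16, 16, 16, 16, 16, 16] → [16, 16, 16, 16, 16, 16, 16] → [16, 16, 16, 16, 16, 16, 16, 16]
So `out[-1]` = 16

Answer: 16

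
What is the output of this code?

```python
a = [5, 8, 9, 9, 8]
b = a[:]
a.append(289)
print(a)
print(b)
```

Key concept: slice [:] creates copy.
Step by step:
`a = [5, 8, 9, 9, 8]` → a = [5, 8, 9, 9, 8]
`b = a[:]` → b = [5, 8, 9, 9, 8]
`a.append(289)` → a = [5, 8, 9, 9, 8, 289]
`print(a)` → prints [5, 8, 9, 9, 8, 289]
`print(b)` → prints [5, 8, 9, 9, 8]

Answer:
[5, 8, 9, 9, 8, 289]
[5, 8, 9, 9, 8]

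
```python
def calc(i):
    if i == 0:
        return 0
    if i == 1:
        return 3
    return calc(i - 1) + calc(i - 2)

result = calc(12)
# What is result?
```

Build up from base cases: calc(0)=0, calc(1)=3, calc(2)=3, calc(3)=6, calc(4)=9, calc(5)=15, calc(6)=24, ..., calc(12)=432

Answer: 432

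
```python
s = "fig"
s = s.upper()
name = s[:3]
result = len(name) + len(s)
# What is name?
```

Trace:
`s = "fig"` → s = 'fig'
`s = s.upper()` → s = 'FIG'
`name = s[:3]` → name = 'FIG'
`result = len(name) + len(s)` → result = 6
So name = 'FIG'

Answer: 'FIG'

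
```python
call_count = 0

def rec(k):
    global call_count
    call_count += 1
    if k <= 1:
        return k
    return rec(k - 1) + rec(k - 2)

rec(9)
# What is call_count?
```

Calls(k) = 1 + Calls(k-1) + Calls(k-2); Calls(0)=Calls(1)=1. For k=9 this gives 109.

Answer: 109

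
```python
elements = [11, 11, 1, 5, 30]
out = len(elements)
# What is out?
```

Trace:
`elements = [11, 11, 1, 5, 30]` → elements = [11, 11, 1, 5, 30]
`out = len(elements)` → out = 5
So out = 5

Answer: 5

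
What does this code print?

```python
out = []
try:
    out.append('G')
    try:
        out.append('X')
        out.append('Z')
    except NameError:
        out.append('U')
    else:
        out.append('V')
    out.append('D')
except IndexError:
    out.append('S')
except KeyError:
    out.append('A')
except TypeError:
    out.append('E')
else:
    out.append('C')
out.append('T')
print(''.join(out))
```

Execution trace: 'G' (try body) → 'X' (inner try body) → 'Z' (inner try body, no exception) → 'V' (inner else) → 'D' (try body, no exception) → 'C' (else) → 'T' (after the try/except). Output: GXZVDCT

Answer: GXZVDCT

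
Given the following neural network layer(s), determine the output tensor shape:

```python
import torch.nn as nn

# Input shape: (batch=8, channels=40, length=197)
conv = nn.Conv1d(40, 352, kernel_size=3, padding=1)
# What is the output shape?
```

Input: (8, 40, 197) -> Output: (8, 352, 197)

Answer: (8, 352, 197)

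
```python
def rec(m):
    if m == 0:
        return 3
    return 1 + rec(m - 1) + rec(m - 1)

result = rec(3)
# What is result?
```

rec(m) = 1 + 2·rec(m-1), rec(0)=3. Closed form: (3+1)·2^3 - 1 = 31.

Answer: 31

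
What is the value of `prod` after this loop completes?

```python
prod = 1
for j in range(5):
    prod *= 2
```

2^5 = 32
`prod` takes the values: 1 → 2 → 4 → 8 → 16 → 32

Answer: 32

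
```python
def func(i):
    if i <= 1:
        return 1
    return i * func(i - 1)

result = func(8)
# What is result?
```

func(8) = 8 * 7 * 6 * 5 * 4 * 3 * 2 * 1 = 40320

Answer: 40320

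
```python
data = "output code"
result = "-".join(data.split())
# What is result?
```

Trace:
`data = "output code"` → data = 'output code'
`result = "-".join(data.split())` → result = 'output-code'
So result = 'output-code'

Answer: 'output-code'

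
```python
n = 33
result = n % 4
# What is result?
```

Trace:
`n = 33` → n = 33
`result = n % 4` → result = 1
So result = 1

Answer: 1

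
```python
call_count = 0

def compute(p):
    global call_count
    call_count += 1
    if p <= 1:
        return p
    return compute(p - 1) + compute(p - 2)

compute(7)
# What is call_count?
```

Calls(p) = 1 + Calls(p-1) + Calls(p-2); Calls(0)=Calls(1)=1. For p=7 this gives 41.

Answer: 41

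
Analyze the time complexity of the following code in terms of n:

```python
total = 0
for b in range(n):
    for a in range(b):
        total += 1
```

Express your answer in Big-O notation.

Each loop level contributes: n × n. Multiplying the contributions gives O(n^2).

Answer: O(n^2)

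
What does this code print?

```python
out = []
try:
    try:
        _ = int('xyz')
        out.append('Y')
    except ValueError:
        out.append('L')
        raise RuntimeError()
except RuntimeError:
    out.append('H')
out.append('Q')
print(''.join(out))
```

Execution trace: 'L' (inner except ValueError) → 'H' (outer except RuntimeError) → 'Q' (after the try/except). Output: LHQ

Answer: LHQ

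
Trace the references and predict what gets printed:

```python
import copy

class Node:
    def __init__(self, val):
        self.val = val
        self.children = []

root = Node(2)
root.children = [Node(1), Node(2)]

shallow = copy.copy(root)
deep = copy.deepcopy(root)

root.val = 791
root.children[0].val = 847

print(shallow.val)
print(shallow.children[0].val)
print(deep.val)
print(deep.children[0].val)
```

Key concept: deep copy with custom objects.
Step by step:
`root = Node(2)` → root = Node(val=2, children=[])
`root.children = [Node(1), Node(2)]` → root = Node(val=2, children=[Node(val=1, children=[]), Node(val=2, children=[])])
`shallow = copy.copy(root)` → shallow = Node(val=2, children=[Node(val=1, children=[]), Node(val=2, children=[])])
`deep = copy.deepcopy(root)` → deep = Node(val=2, children=[Node(val=1, children=[]), Node(val=2, children=[])])
`root.val = 791` → root = Node(val=791, children=[Node(val=1, children=[]), Node(val=2, children=[])])
`root.children[0].val = 847` → root = Node(val=791, children=[Node(val=847, children=[]), Node(val=2, children=[])]); shallow = Node(val=2, children=[Node(val=847, children=[]), Node(val=2, children=[])])
`print(shallow.val)` → prints 2
`print(shallow.children[0].val)` → prints 847
`print(deep.val)` → prints 2
`print(deep.children[0].val)` → prints 1

Answer:
2
847
2
1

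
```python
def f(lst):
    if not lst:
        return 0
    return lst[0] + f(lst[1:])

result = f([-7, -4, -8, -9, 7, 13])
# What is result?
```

(-7) + (-4) + (-8) + (-9) + 7 + 13 + 0 = -8

Answer: -8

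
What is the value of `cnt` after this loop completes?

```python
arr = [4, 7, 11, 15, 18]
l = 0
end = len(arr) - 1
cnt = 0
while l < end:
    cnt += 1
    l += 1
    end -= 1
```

Iterations until pointers meet (list length 5)
`cnt` takes the values: 0 → 1 → 2

Answer: 2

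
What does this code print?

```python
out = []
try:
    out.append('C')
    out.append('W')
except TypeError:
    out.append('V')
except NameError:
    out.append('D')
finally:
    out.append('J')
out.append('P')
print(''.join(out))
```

Execution trace: 'C' (try body) → 'W' (try body, no exception) → 'J' (finally) → 'P' (after the try/except). Output: CWJP

Answer: CWJP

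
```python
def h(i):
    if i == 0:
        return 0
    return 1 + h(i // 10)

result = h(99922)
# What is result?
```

Count of digits of 99922: 5

Answer: 5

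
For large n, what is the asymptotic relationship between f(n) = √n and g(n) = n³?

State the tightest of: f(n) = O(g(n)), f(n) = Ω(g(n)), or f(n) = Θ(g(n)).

√n vs n³: f(n) = O(g(n)) but not Ω(g(n)) — n³ grows strictly faster than √n.

Answer: f(n) = O(g(n)) but not Ω(g(n)) — n³ grows strictly faster than √n.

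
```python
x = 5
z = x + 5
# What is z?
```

Trace:
`x = 5` → x = 5
`z = x + 5` → z = 10
So z = 10

Answer: 10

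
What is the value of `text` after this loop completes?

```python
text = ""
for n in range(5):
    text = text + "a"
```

Repeat 'a' 5 times
`text` takes the values: "" → "a" → "aa" → "aaa" → "aaaa" → "aaaaa"

Answer: "aaaaa"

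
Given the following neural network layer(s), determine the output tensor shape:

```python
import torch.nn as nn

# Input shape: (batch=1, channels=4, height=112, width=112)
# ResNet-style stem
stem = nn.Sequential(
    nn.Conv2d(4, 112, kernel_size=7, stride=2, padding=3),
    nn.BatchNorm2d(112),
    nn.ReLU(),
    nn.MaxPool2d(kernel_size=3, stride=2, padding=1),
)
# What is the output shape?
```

Input: (1, 4, 112, 112) -> after Conv2d 7x7 stride=2: (1, 112, 56, 56) -> Output: (1, 112, 28, 28)

Answer: (1, 112, 28, 28)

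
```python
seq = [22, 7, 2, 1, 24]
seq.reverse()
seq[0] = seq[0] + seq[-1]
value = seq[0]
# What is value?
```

Trace:
`seq = [22, 7, 2, 1, 24]` → seq = [22, 7, 2, 1, 24]
`seq.reverse()` → seq = [24, 1, 2, 7, 22]
`seq[0] = seq[0] + seq[-1]` → seq = [46, 1, 2, 7, 22]
`value = seq[0]` → value = 46
So value = 46

Answer: 46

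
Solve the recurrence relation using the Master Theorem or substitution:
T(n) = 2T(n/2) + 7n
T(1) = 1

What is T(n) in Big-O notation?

By Master Theorem: a=2, b=2, f(n)=7n. Since log_2(2) = 1 and f(n) = Θ(n^1), Case 2 applies. T(n) = O(n log n).

Answer: O(n log n)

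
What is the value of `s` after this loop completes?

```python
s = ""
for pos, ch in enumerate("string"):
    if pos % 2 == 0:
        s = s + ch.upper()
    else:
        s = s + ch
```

Uppercase even positions in 'string'
`s` takes the values: "" → "S" → "St" → "StR" → "StRi" → "StRiN" → "StRiNg"

Answer: "StRiNg"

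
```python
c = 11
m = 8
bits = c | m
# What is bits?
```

Trace:
`c = 11` → c = 11
`m = 8` → m = 8
`bits = c | m` → bits = 11
So bits = 11

Answer: 11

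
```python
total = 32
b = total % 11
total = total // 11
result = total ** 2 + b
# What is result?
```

Trace:
`total = 32` → total = 32
`b = total % 11` → b = 10
`total = total // 11` → total = 2
`result = total ** 2 + b` → result = 14
So result = 14

Answer: 14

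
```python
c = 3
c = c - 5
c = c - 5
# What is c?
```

Trace:
`c = 3` → c = 3
`c = c - 5` → c = -2
`c = c - 5` → c = -7
So c = -7

Answer: -7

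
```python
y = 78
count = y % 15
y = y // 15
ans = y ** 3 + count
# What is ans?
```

Trace:
`y = 78` → y = 78
`count = y % 15` → count = 3
`y = y // 15` → y = 5
`ans = y ** 3 + count` → ans = 128
So ans = 128

Answer: 128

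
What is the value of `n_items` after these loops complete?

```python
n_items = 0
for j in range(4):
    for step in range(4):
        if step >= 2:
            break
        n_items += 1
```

Inner breaks at 2, outer runs 4 times
`n_items` takes the values: 0 → 1 → 2 → 3 → 4 → 5 → 6 → 7 → 8

Answer: 8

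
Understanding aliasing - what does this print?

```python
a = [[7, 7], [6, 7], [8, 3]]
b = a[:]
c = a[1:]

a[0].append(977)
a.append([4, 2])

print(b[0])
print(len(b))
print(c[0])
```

Key concept: slice with nested mutation.
Step by step:
`a = [[7, 7], [6, 7], [8, 3]]` → a = [[7, 7], [6, 7], [8, 3]]
`b = a[:]` → b = [[7, 7], [6, 7], [8, 3]]
`c = a[1:]` → c = [[6, 7], [8, 3]]
`a[0].append(977)` → a = [[7, 7, 977], [6, 7], [8, 3]]; b = [[7, 7, 977], [6, 7], [8, 3]]
`a.append([4, 2])` → a = [[7, 7, 977], [6, 7], [8, 3], [4, 2]]
`print(b[0])` → prints [7, 7, 977]
`print(len(b))` → prints 3
`print(c[0])` → prints [6, 7]

Answer:
[7, 7, 977]
3
[6, 7]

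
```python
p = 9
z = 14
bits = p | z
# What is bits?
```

Trace:
`p = 9` → p = 9
`z = 14` → z = 14
`bits = p | z` → bits = 15
So bits = 15

Answer: 15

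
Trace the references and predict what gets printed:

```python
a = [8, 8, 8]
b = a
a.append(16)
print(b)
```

Key concept: basic list aliasing.
Step by step:
`a = [8, 8, 8]` → a = [8, 8, 8]
`b = a` → b = [8, 8, 8] (same object as a)
`a.append(16)` → a = [8, 8, 8, 16] (same object as b); b = [8, 8, 8, 16] (same object as a)
`print(b)` → prints [8, 8, 8, 16]

Answer: [8, 8, 8, 16]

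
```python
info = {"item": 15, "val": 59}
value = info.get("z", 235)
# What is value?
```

Trace:
`info = {"item": 15, "val": 59}` → info = {'item': 15, 'val': 59}
`value = info.get("z", 235)` → value = 235
So value = 235

Answer: 235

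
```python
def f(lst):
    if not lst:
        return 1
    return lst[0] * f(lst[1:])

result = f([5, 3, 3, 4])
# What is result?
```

Product over [5, 3, 3, 4] = 5 * 3 * 3 * 4 = 180

Answer: 180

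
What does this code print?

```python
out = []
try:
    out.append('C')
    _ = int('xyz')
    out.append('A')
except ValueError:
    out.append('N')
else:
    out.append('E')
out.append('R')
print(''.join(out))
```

Execution trace: 'C' (try body) → 'N' (except ValueError) → 'R' (after the try/except). Output: CNR

Answer: CNR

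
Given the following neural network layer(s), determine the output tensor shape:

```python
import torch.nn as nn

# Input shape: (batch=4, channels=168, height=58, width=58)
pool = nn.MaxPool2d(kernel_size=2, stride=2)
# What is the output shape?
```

Input: (4, 168, 58, 58) -> Output: (4, 168, 29, 29)

Answer: (4, 168, 29, 29)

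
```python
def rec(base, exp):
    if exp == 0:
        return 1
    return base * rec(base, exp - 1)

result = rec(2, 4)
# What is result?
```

rec(2, 4) = 2 * 2 * 2 * 2 = 16

Answer: 16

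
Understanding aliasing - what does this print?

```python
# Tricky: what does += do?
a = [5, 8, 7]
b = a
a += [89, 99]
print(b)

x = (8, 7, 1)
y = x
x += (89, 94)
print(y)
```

Key concept: += behavior differs for mutable vs immutable.
Step by step:
`a = [5, 8, 7]` → a = [5, 8, 7]
`b = a` → b = [5, 8, 7] (same object as a)
`a += [89, 99]` → a = [5, 8, 7, 89, 99] (same object as b); b = [5, 8, 7, 89, 99] (same object as a)
`print(b)` → prints [5, 8, 7, 89, 99]
`x = (8, 7, 1)` → x = (8, 7, 1)
`y = x` → y = (8, 7, 1)
`x += (89, 94)` → x = (8, 7, 1, 89, 94)
`print(y)` → prints (8, 7, 1)

Answer:
[5, 8, 7, 89, 99]
(8, 7, 1)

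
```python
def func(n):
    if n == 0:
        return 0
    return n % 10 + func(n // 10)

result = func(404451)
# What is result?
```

Sum of digits of 404451: 1 + 5 + 4 + 4 + 0 + 4 = 18

Answer: 18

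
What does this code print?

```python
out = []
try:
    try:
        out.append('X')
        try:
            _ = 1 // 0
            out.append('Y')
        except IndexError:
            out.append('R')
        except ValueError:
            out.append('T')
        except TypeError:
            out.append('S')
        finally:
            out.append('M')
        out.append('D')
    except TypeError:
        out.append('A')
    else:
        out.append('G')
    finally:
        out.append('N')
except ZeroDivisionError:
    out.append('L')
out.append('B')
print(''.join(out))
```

Execution trace: 'X' (try body) → 'M' (inner finally) → 'N' (finally) → 'L' (outer except ZeroDivisionError) → 'B' (after the try/except). Output: XMNLB

Answer: XMNLB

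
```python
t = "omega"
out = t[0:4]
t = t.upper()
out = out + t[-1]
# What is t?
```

Trace:
`t = "omega"` → t = 'omega'
`out = t[0:4]` → out = 'omeg'
`t = t.upper()` → t = 'OMEGA'
`out = out + t[-1]` → out = 'omegA'
So t = 'OMEGA'

Answer: 'OMEGA'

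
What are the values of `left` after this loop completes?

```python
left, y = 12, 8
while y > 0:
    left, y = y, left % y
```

GCD of 12 and 8
`left` takes the values: 12 → 8 → 4

Answer: 4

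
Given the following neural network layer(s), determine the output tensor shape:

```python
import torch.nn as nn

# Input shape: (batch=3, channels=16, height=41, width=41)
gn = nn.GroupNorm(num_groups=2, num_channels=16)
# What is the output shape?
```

Input: (3, 16, 41, 41) -> Output: (3, 16, 41, 41)

Answer: (3, 16, 41, 41)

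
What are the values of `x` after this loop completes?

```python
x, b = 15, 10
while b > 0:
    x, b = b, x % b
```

GCD of 15 and 10
`x` takes the values: 15 → 10 → 5

Answer: 5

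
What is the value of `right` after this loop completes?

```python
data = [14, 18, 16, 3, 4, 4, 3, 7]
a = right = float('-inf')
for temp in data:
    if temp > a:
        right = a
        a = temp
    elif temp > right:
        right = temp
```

Second largest (with repeats) in [14, 18, 16, 3, 4, 4, 3, 7]
`right` takes the values: -inf → 14 → 16

Answer: 16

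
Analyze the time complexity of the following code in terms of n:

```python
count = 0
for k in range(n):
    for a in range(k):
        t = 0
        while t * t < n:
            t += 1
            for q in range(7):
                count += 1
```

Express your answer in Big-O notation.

Each loop level contributes: n × n × √n × 1. Multiplying the contributions gives O(n^2√n).

Answer: O(n^2√n)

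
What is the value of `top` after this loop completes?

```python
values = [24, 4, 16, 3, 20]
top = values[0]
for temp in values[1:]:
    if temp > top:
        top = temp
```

Maximum of [24, 4, 16, 3, 20]
`top` takes the values: 24

Answer: 24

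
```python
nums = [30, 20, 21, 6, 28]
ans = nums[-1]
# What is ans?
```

Trace:
`nums = [30, 20, 21, 6, 28]` → nums = [30, 20, 21, 6, 28]
`ans = nums[-1]` → ans = 28
So ans = 28

Answer: 28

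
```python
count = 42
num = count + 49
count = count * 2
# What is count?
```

Trace:
`count = 42` → count = 42
`num = count + 49` → num = 91
`count = count * 2` → count = 84
So count = 84

Answer: 84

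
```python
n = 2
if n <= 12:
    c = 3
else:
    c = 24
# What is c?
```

Trace:
`n = 2` → n = 2
`if n <= 12: ...` → n <= 12 is True → c = 3
So c = 3

Answer: 3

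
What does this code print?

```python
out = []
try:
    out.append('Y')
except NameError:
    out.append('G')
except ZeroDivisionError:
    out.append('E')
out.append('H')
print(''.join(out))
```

Execution trace: 'Y' (try body, no exception) → 'H' (after the try/except). Output: YH

Answer: YH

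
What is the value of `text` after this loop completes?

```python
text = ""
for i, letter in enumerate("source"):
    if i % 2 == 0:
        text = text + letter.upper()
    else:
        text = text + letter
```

Uppercase even positions in 'source'
`text` takes the values: "" → "S" → "So" → "SoU" → "SoUr" → "SoUrC" → "SoUrCe"

Answer: "SoUrCe"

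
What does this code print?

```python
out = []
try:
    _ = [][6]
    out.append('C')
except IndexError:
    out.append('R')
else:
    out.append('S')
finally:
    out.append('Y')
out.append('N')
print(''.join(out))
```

Execution trace: 'R' (except IndexError) → 'Y' (finally) → 'N' (after the try/except). Output: RYN

Answer: RYN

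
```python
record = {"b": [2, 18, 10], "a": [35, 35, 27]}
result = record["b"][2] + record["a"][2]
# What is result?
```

Trace:
`record = {"b": [2, 18, 10], "a": [35, 35, 27]}` → record = {'b': [2, 18, 10], 'a': [35, 35, 27]}
`result = record["b"][2] + record["a"][2]` → result = 37
So result = 37

Answer: 37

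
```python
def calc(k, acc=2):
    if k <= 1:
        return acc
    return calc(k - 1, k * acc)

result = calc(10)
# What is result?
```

Accumulator trace (n, acc): (10, 2) -> (9, 20) -> (8, 180) -> (7, 1440) -> (6, 10080) -> (5, 60480) -> (4, 302400) -> (3, 1209600) -> (2, 3628800) -> (1, 7257600) -> return 7257600

Answer: 7257600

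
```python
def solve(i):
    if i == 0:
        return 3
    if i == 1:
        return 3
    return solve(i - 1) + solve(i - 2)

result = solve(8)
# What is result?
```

Build up from base cases: solve(0)=3, solve(1)=3, solve(2)=6, solve(3)=9, solve(4)=15, solve(5)=24, solve(6)=39, ..., solve(8)=102

Answer: 102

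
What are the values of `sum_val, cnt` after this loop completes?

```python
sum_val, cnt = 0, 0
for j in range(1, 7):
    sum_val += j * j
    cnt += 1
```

Sum of squares and count
`sum_val, cnt` takes the values: (0, 0) → (1, 0) → (1, 1) → (5, 1) → (5, 2) → (14, 2) → (14, 3) → (30, 3) → (30, 4) → (55, 4) → (55, 5) → (91, 5) → (91, 6)

Answer: 91, 6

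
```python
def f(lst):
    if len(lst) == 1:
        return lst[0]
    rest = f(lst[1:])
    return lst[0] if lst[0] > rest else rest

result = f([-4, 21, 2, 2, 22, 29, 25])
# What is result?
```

Recursive max over [-4, 21, 2, 2, 22, 29, 25] = 29

Answer: 29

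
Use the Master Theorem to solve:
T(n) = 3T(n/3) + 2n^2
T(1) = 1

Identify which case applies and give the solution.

a=3, b=3, f(n)=2n^2. log_3(3) = 1. Since c=2 > 1 and the regularity condition holds (3(n/3)^2 = (3/3^2)n^2 with 3/3^2 < 1), Case 3 applies: T(n) = Θ(f(n)) = O(n^2).

Answer: O(n^2) - Case 3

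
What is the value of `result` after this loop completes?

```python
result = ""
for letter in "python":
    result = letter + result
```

Reverse 'python'
`result` takes the values: "" → "p" → "yp" → "typ" → "htyp" → "ohtyp" → "nohtyp"

Answer: "nohtyp"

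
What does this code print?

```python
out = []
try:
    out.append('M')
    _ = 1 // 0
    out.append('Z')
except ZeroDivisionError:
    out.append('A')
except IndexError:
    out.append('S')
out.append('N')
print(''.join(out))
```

Execution trace: 'M' (try body) → 'A' (except ZeroDivisionError) → 'N' (after the try/except). Output: MAN

Answer: MAN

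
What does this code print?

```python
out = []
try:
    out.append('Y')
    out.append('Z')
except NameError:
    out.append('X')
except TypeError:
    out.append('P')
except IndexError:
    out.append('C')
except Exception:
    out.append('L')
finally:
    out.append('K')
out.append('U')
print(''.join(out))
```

Execution trace: 'Y' (try body) → 'Z' (try body, no exception) → 'K' (finally) → 'U' (after the try/except). Output: YZKU

Answer: YZKU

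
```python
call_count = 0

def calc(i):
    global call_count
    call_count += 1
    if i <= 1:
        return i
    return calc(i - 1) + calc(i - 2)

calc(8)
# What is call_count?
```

Calls(i) = 1 + Calls(i-1) + Calls(i-2); Calls(0)=Calls(1)=1. For i=8 this gives 67.

Answer: 67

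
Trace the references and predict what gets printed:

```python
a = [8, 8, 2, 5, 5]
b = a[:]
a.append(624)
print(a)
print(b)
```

Key concept: slice [:] creates copy.
Step by step:
`a = [8, 8, 2, 5, 5]` → a = [8, 8, 2, 5, 5]
`b = a[:]` → b = [8, 8, 2, 5, 5]
`a.append(624)` → a = [8, 8, 2, 5, 5, 624]
`print(a)` → prints [8, 8, 2, 5, 5, 624]
`print(b)` → prints [8, 8, 2, 5, 5]

Answer:
[8, 8, 2, 5, 5, 624]
[8, 8, 2, 5, 5]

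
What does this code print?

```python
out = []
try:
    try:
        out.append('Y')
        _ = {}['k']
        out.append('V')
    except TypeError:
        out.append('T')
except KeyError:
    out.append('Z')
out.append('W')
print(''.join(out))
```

Execution trace: 'Y' (try body) → 'Z' (outer except KeyError) → 'W' (after the try/except). Output: YZW

Answer: YZW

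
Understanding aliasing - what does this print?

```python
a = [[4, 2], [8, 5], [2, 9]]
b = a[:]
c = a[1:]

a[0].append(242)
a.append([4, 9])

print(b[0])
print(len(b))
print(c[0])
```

Key concept: slice with nested mutation.
Step by step:
`a = [[4, 2], [8, 5], [2, 9]]` → a = [[4, 2], [8, 5], [2, 9]]
`b = a[:]` → b = [[4, 2], [8, 5], [2, 9]]
`c = a[1:]` → c = [[8, 5], [2, 9]]
`a[0].append(242)` → a = [[4, 2, 242], [8, 5], [2, 9]]; b = [[4, 2, 242], [8, 5], [2, 9]]
`a.append([4, 9])` → a = [[4, 2, 242], [8, 5], [2, 9], [4, 9]]
`print(b[0])` → prints [4, 2, 242]
`print(len(b))` → prints 3
`print(c[0])` → prints [8, 5]

Answer:
[4, 2, 242]
3
[8, 5]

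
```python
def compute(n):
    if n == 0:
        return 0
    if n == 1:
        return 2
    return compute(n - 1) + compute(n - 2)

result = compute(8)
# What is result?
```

Build up from base cases: compute(0)=0, compute(1)=2, compute(2)=2, compute(3)=4, compute(4)=6, compute(5)=10, compute(6)=16, ..., compute(8)=42

Answer: 42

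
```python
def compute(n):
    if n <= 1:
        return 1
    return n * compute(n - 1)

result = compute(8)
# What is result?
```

compute(8) = 8 * 7 * 6 * 5 * 4 * 3 * 2 * 1 = 40320

Answer: 40320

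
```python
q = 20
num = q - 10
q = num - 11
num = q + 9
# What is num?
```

Trace:
`q = 20` → q = 20
`num = q - 10` → num = 10
`q = num - 11` → q = -1
`num = q + 9` → num = 8
So num = 8

Answer: 8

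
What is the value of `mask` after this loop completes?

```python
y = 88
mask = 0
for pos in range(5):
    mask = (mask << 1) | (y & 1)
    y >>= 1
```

Reverse lowest 5 bits of 88
`mask` takes the values: 0 → 1 → 3

Answer: 3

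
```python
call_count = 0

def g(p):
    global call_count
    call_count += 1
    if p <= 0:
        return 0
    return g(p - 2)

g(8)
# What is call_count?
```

Linear recursion stepping by 2: 5 calls from p=8 down to ≤0.

Answer: 5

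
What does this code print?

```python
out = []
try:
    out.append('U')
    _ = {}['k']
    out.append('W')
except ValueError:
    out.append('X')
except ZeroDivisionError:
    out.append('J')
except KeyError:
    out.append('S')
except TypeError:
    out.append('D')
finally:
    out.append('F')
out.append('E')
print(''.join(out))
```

Execution trace: 'U' (try body) → 'S' (except KeyError) → 'F' (finally) → 'E' (after the try/except). Output: USFE

Answer: USFE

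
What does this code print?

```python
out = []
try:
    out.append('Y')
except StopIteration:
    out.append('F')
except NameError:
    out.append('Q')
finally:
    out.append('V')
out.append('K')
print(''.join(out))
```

Execution trace: 'Y' (try body, no exception) → 'V' (finally) → 'K' (after the try/except). Output: YVK

Answer: YVK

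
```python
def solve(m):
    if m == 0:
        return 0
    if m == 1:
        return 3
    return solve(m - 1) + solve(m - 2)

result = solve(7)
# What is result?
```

Build up from base cases: solve(0)=0, solve(1)=3, solve(2)=3, solve(3)=6, solve(4)=9, solve(5)=15, solve(6)=24, ..., solve(7)=39

Answer: 39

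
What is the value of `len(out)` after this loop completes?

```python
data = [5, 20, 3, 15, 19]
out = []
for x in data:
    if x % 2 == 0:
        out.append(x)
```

Count even numbers in [5, 20, 3, 15, 19]
`out` takes the values: [] → [20]
So `len(out)` = 1

Answer: 1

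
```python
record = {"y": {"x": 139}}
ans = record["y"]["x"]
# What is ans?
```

Trace:
`record = {"y": {"x": 139}}` → record = {'y': {'x': 139}}
`ans = record["y"]["x"]` → ans = 139
So ans = 139

Answer: 139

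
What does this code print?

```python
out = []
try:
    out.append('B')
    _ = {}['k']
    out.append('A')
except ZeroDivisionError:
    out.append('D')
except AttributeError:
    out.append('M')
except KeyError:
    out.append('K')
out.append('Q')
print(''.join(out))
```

Execution trace: 'B' (try body) → 'K' (except KeyError) → 'Q' (after the try/except). Output: BKQ

Answer: BKQ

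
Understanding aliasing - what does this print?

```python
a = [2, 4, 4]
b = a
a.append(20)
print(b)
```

Key concept: basic list aliasing.
Step by step:
`a = [2, 4, 4]` → a = [2, 4, 4]
`b = a` → b = [2, 4, 4] (same object as a)
`a.append(20)` → a = [2, 4, 4, 20] (same object as b); b = [2, 4, 4, 20] (same object as a)
`print(b)` → prints [2, 4, 4, 20]

Answer: [2, 4, 4, 20]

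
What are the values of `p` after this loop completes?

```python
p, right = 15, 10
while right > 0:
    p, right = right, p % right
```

GCD of 15 and 10
`p` takes the values: 15 → 10 → 5

Answer: 5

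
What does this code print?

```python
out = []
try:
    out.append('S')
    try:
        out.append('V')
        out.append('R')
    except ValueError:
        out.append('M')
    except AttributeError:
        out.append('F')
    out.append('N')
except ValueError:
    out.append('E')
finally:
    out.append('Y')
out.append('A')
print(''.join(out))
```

Execution trace: 'S' (try body) → 'V' (inner try body) → 'R' (inner try body, no exception) → 'N' (try body, no exception) → 'Y' (finally) → 'A' (after the try/except). Output: SVRNYA

Answer: SVRNYA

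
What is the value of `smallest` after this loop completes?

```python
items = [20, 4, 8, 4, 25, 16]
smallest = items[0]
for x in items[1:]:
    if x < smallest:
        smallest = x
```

Minimum of [20, 4, 8, 4, 25, 16]
`smallest` takes the values: 20 → 4

Answer: 4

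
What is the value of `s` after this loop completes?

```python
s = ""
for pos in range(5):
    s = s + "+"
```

Repeat '+' 5 times
`s` takes the values: "" → "+" → "++" → "+++" → "++++" → "+++++"

Answer: "+++++"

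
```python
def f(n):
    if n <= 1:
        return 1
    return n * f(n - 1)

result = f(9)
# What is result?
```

f(9) = 9 * 8 * 7 * 6 * 5 * 4 * 3 * 2 * 1 = 362880

Answer: 362880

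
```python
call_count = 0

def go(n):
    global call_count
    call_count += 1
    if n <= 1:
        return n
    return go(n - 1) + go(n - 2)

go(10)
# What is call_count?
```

Calls(n) = 1 + Calls(n-1) + Calls(n-2); Calls(0)=Calls(1)=1. For n=10 this gives 177.

Answer: 177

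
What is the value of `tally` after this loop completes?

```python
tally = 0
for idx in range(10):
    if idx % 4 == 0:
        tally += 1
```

Count numbers divisible by 4 in range(10)
`tally` takes the values: 0 → 1 → 2 → 3

Answer: 3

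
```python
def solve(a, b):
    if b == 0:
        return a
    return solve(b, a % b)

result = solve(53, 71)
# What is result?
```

solve(53, 71) -> solve(71, 53) -> solve(53, 18) -> solve(18, 17) -> solve(17, 1) -> solve(1, 0) -> 1

Answer: 1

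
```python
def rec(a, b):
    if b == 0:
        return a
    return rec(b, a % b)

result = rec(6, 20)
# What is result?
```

rec(6, 20) -> rec(20, 6) -> rec(6, 2) -> rec(2, 0) -> 2

Answer: 2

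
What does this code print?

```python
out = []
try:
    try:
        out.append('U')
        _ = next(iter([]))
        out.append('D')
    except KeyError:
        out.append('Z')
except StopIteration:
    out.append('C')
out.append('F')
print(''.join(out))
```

Execution trace: 'U' (try body) → 'C' (outer except StopIteration) → 'F' (after the try/except). Output: UCF

Answer: UCF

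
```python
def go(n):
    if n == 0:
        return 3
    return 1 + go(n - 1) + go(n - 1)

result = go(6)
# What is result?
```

go(n) = 1 + 2·go(n-1), go(0)=3. Closed form: (3+1)·2^6 - 1 = 255.

Answer: 255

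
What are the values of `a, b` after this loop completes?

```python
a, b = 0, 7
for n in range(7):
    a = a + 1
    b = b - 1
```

a goes 0→7, b goes 7→0
`a, b` takes the values: (0, 7) → (1, 7) → (1, 6) → (2, 6) → (2, 5) → (3, 5) → (3, 4) → (4, 4) → (4, 3) → (5, 3) → (5, 2) → (6, 2) → (6, 1) → (7, 1) → (7, 0)

Answer: 7, 0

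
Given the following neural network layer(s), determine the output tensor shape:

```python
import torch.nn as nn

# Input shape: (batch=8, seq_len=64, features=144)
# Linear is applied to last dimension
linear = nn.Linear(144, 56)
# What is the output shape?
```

Input: (8, 64, 144) -> Output: (8, 64, 56)

Answer: (8, 64, 56)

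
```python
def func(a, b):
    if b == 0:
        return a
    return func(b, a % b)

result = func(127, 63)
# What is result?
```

func(127, 63) -> func(63, 1) -> func(1, 0) -> 1

Answer: 1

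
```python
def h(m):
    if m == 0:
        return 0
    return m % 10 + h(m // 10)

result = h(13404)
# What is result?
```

Sum of digits of 13404: 4 + 0 + 4 + 3 + 1 = 12

Answer: 12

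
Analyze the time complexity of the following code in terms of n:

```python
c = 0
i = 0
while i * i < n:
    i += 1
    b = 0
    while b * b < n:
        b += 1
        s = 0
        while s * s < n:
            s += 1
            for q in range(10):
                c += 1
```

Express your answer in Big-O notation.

Each loop level contributes: √n × √n × √n × 1. Multiplying the contributions gives O(n√n).

Answer: O(n√n)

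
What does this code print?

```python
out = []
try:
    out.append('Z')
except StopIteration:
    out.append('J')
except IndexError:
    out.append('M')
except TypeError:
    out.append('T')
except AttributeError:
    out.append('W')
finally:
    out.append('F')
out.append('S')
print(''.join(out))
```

Execution trace: 'Z' (try body, no exception) → 'F' (finally) → 'S' (after the try/except). Output: ZFS

Answer: ZFS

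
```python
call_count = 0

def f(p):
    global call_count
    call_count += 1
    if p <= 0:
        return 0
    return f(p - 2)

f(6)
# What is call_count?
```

Linear recursion stepping by 2: 4 calls from p=6 down to ≤0.

Answer: 4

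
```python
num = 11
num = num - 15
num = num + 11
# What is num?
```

Trace:
`num = 11` → num = 11
`num = num - 15` → num = -4
`num = num + 11` → num = 7
So num = 7

Answer: 7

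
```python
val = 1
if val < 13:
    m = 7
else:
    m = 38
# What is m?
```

Trace:
`val = 1` → val = 1
`if val < 13: ...` → val < 13 is True → m = 7
So m = 7

Answer: 7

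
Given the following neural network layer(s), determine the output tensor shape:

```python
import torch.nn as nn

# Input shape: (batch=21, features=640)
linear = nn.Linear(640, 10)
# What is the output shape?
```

Input: (21, 640) -> Output: (21, 10)

Answer: (21, 10)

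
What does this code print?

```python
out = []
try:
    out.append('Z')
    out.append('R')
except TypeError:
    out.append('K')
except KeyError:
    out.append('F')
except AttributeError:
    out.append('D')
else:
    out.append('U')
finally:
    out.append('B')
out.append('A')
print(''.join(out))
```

Execution trace: 'Z' (try body) → 'R' (try body, no exception) → 'U' (else) → 'B' (finally) → 'A' (after the try/except). Output: ZRUBA

Answer: ZRUBA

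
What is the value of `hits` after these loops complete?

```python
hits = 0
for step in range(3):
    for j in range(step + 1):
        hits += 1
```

Triangle: 1 + 2 + ... + 3
`hits` takes the values: 0 → 1 → 2 → 3 → 4 → 5 → 6

Answer: 6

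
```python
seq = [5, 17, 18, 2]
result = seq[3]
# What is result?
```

Trace:
`seq = [5, 17, 18, 2]` → seq = [5, 17, 18, 2]
`result = seq[3]` → result = 2
So result = 2

Answer: 2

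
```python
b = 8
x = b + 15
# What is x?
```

Trace:
`b = 8` → b = 8
`x = b + 15` → x = 23
So x = 23

Answer: 23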